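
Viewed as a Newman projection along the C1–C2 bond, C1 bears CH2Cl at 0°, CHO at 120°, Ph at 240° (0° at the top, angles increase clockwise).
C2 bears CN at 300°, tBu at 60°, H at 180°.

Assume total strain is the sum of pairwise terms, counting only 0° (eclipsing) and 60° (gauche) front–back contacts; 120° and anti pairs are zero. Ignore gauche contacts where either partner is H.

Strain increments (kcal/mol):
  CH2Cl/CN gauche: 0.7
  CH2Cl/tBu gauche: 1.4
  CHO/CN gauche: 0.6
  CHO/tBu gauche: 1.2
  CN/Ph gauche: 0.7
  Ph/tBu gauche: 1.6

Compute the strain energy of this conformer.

4.0 kcal/mol

This conformer is staggered. CH2Cl at 0° is gauche with CN at 300° (0.7); CH2Cl at 0° is gauche with tBu at 60° (1.4); CHO at 120° is gauche with tBu at 60° (1.2); Ph at 240° is gauche with CN at 300° (0.7). Total 4.0 kcal/mol.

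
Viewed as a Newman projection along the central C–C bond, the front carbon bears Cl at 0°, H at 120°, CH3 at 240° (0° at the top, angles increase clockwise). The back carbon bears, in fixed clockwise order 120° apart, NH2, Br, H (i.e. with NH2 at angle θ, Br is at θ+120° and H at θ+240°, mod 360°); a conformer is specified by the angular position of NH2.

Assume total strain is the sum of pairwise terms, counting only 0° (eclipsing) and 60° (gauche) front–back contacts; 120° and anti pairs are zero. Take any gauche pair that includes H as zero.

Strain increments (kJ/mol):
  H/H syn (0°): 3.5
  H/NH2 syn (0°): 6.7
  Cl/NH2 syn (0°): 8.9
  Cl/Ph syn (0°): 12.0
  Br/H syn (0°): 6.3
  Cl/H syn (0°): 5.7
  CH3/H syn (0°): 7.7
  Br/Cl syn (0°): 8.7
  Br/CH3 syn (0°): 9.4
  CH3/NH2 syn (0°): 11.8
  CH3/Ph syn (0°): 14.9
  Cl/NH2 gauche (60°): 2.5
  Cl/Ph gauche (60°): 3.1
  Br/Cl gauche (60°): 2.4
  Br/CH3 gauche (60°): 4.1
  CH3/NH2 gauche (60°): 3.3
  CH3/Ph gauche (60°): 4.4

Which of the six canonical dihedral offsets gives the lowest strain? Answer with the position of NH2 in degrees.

60°

NH2 at 0° (eclipsed): Cl–NH2 eclipsed, H–Br eclipsed, CH3–H eclipsed; 8.9 + 6.3 + 7.7 = 22.9 kJ/mol.
NH2 at 60° (staggered): Cl–NH2 gauche, CH3–Br gauche; 2.5 + 4.1 = 6.6 kJ/mol.
NH2 at 120° (eclipsed): Cl–H eclipsed, H–NH2 eclipsed, CH3–Br eclipsed; 5.7 + 6.7 + 9.4 = 21.8 kJ/mol.
NH2 at 180° (staggered): Cl–Br gauche, CH3–NH2 gauche, CH3–Br gauche; 2.4 + 3.3 + 4.1 = 9.8 kJ/mol.
NH2 at 240° (eclipsed): Cl–Br eclipsed, H–H eclipsed, CH3–NH2 eclipsed; 8.7 + 3.5 + 11.8 = 24.0 kJ/mol.
NH2 at 300° (staggered): Cl–NH2 gauche, Cl–Br gauche, CH3–NH2 gauche; 2.5 + 2.4 + 3.3 = 8.2 kJ/mol.
The minimum (6.6 kJ/mol) occurs with NH2 at 60°.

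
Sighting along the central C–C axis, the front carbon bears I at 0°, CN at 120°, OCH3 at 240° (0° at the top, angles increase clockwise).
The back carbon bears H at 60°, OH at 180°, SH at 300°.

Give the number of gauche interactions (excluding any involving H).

Non-H gauche pairs: I(0°)/SH(300°); CN(120°)/OH(180°); OCH3(240°)/OH(180°); OCH3(240°)/SH(300°) — 4 interactions.

4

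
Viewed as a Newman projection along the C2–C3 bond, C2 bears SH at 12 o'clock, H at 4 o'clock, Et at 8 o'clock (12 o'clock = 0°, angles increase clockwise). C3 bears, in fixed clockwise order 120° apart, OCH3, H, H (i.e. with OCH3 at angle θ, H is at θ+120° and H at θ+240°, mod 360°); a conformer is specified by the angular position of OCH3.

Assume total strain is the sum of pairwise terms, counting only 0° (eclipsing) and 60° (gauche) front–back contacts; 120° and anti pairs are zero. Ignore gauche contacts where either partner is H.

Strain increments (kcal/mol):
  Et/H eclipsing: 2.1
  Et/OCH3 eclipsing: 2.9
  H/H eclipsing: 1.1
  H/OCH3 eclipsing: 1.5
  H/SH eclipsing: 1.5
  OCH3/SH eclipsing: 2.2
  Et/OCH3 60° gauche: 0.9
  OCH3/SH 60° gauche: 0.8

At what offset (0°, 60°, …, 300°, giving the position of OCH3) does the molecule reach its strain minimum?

OCH3 at 0° is eclipsed. SH at 0° is eclipsed with OCH3 at 0° (2.2); H at 120° is eclipsed with H at 120° (1.1); Et at 240° is eclipsed with H at 240° (2.1). Total 5.4 kcal/mol.
OCH3 at 60° is staggered. SH at 0° is gauche with OCH3 at 60° (0.8). Total 0.8 kcal/mol.
OCH3 at 120° is eclipsed. SH at 0° is eclipsed with H at 0° (1.5); H at 120° is eclipsed with OCH3 at 120° (1.5); Et at 240° is eclipsed with H at 240° (2.1). Total 5.1 kcal/mol.
OCH3 at 180° is staggered. Et at 240° is gauche with OCH3 at 180° (0.9). Total 0.9 kcal/mol.
OCH3 at 240° is eclipsed. SH at 0° is eclipsed with H at 0° (1.5); H at 120° is eclipsed with H at 120° (1.1); Et at 240° is eclipsed with OCH3 at 240° (2.9). Total 5.5 kcal/mol.
OCH3 at 300° is staggered. SH at 0° is gauche with OCH3 at 300° (0.8); Et at 240° is gauche with OCH3 at 300° (0.9). Total 1.7 kcal/mol.
The minimum (0.8 kcal/mol) occurs with OCH3 at 60°.

60°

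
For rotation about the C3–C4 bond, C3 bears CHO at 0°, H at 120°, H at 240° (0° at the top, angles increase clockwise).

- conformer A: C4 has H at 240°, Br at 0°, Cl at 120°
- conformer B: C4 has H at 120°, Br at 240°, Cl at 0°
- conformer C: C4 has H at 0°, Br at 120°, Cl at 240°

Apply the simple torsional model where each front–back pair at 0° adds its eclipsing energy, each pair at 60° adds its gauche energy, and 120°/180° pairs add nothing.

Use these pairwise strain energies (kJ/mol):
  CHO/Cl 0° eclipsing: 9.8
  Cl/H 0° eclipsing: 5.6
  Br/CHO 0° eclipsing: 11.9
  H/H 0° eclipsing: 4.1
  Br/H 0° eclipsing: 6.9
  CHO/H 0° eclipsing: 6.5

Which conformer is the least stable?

A is eclipsed. CHO at 0° is eclipsed with Br at 0° (11.9); H at 120° is eclipsed with Cl at 120° (5.6); H at 240° is eclipsed with H at 240° (4.1). Total 21.6 kJ/mol.
B is eclipsed. CHO at 0° is eclipsed with Cl at 0° (9.8); H at 120° is eclipsed with H at 120° (4.1); H at 240° is eclipsed with Br at 240° (6.9). Total 20.8 kJ/mol.
C is eclipsed. CHO at 0° is eclipsed with H at 0° (6.5); H at 120° is eclipsed with Br at 120° (6.9); H at 240° is eclipsed with Cl at 240° (5.6). Total 19.0 kJ/mol.
A has the highest total (21.6 kJ/mol).

A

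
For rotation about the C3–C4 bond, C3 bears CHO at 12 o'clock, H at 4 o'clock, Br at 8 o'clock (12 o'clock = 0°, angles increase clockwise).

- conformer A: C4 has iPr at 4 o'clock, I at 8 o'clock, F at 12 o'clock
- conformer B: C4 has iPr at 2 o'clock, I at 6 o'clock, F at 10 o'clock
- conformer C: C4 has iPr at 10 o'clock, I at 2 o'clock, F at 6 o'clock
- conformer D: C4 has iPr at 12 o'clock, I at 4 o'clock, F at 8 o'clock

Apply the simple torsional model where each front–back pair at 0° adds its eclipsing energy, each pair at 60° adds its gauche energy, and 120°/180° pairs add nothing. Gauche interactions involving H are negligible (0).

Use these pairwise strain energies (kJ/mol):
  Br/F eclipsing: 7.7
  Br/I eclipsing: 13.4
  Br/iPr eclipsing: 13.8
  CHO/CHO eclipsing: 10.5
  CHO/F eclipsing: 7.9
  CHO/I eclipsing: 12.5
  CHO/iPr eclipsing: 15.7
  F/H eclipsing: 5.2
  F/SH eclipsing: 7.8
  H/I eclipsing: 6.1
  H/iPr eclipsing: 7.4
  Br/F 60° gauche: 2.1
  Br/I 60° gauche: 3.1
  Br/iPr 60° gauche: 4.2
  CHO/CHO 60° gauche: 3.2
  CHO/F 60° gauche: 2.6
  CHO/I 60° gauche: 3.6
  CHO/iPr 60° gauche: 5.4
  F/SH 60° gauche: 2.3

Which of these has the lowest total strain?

B

A (eclipsed): CHO–F eclipsed, H–iPr eclipsed, Br–I eclipsed; 7.9 + 7.4 + 13.4 = 28.7 kJ/mol.
B (staggered): CHO–iPr gauche, CHO–F gauche, Br–I gauche, Br–F gauche; 5.4 + 2.6 + 3.1 + 2.1 = 13.2 kJ/mol.
C (staggered): CHO–iPr gauche, CHO–I gauche, Br–iPr gauche, Br–F gauche; 5.4 + 3.6 + 4.2 + 2.1 = 15.3 kJ/mol.
D (eclipsed): CHO–iPr eclipsed, H–I eclipsed, Br–F eclipsed; 15.7 + 6.1 + 7.7 = 29.5 kJ/mol.
B has the lowest total (13.2 kJ/mol).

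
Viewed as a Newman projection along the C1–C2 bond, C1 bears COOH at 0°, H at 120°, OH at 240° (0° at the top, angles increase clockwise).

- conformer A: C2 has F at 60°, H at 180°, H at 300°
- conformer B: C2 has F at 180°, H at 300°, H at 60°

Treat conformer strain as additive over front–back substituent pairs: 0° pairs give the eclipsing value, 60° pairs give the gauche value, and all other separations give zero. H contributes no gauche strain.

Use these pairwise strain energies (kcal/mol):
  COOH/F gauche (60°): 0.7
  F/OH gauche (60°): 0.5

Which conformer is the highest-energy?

A

A (staggered): COOH–F gauche; 0.7 = 0.7 kcal/mol.
B (staggered): OH–F gauche; 0.5 = 0.5 kcal/mol.
A has the highest total (0.7 kcal/mol).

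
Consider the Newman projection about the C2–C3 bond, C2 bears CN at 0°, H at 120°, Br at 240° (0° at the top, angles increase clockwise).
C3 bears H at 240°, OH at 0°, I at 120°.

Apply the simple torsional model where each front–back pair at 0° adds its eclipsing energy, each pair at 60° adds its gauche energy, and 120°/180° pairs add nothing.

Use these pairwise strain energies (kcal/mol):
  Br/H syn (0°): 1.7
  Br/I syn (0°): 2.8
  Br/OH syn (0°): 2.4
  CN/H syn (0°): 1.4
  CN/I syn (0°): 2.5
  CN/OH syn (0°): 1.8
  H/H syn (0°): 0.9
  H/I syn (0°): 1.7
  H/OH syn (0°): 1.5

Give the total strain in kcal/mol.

This conformer (eclipsed): CN–OH eclipsed, H–I eclipsed, Br–H eclipsed; 1.8 + 1.7 + 1.7 = 5.2 kcal/mol.

5.2 kcal/mol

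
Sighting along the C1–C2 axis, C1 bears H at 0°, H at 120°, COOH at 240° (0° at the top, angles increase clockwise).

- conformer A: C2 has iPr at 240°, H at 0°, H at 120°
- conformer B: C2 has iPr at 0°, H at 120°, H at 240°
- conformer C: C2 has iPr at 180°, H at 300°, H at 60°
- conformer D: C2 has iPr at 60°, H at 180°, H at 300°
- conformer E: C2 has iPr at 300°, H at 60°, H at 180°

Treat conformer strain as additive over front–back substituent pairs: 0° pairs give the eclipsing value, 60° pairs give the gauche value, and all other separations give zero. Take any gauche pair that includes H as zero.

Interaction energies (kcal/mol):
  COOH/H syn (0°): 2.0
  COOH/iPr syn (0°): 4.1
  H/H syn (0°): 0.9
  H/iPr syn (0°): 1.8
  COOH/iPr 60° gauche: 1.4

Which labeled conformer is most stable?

A (eclipsed): H(0°)/H(0°) eclipsed 0.9; H(120°)/H(120°) eclipsed 0.9; COOH(240°)/iPr(240°) eclipsed 4.1 → 5.9 kcal/mol.
B (eclipsed): H(0°)/iPr(0°) eclipsed 1.8; H(120°)/H(120°) eclipsed 0.9; COOH(240°)/H(240°) eclipsed 2.0 → 4.7 kcal/mol.
C (staggered): COOH(240°)/iPr(180°) gauche 1.4 → 1.4 kcal/mol.
D (staggered): no non-H gauche contacts → 0.0 kcal/mol.
E (staggered): COOH(240°)/iPr(300°) gauche 1.4 → 1.4 kcal/mol.
D has the lowest total (0.0 kcal/mol).

D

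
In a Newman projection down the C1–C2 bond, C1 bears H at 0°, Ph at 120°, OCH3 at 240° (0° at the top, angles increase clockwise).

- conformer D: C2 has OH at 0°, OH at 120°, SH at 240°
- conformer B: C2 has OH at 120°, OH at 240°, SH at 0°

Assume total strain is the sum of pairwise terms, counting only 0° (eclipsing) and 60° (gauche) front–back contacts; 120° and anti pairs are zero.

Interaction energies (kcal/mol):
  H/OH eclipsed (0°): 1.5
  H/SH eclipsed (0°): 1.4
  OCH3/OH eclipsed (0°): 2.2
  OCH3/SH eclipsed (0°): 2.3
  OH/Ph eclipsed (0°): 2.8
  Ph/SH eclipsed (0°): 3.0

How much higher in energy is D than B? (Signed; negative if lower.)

D (eclipsed): H–OH eclipsed, Ph–OH eclipsed, OCH3–SH eclipsed; 1.5 + 2.8 + 2.3 = 6.6 kcal/mol.
B (eclipsed): H–SH eclipsed, Ph–OH eclipsed, OCH3–OH eclipsed; 1.4 + 2.8 + 2.2 = 6.4 kcal/mol.
E(D) − E(B) = 6.6 − 6.4 = +0.2 kcal/mol.

+0.2 kcal/mol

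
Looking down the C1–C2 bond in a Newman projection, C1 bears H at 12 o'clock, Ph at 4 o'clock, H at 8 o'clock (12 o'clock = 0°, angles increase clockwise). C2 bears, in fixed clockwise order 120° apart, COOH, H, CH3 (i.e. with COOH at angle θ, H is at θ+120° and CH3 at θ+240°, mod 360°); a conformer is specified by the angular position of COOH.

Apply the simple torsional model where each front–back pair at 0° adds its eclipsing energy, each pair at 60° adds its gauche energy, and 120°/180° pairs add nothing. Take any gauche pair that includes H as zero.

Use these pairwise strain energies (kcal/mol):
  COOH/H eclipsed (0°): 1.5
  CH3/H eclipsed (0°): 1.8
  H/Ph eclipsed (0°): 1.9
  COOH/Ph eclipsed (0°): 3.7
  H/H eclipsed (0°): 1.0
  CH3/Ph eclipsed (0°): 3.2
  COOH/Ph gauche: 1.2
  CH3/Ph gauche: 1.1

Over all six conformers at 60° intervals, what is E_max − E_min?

5.4 kcal/mol

COOH at 0° (eclipsed): H–COOH eclipsed, Ph–H eclipsed, H–CH3 eclipsed; 1.5 + 1.9 + 1.8 = 5.2 kcal/mol.
COOH at 60° (staggered): Ph–COOH gauche; 1.2 = 1.2 kcal/mol.
COOH at 120° (eclipsed): H–CH3 eclipsed, Ph–COOH eclipsed, H–H eclipsed; 1.8 + 3.7 + 1.0 = 6.5 kcal/mol.
COOH at 180° (staggered): Ph–COOH gauche, Ph–CH3 gauche; 1.2 + 1.1 = 2.3 kcal/mol.
COOH at 240° (eclipsed): H–H eclipsed, Ph–CH3 eclipsed, H–COOH eclipsed; 1.0 + 3.2 + 1.5 = 5.7 kcal/mol.
COOH at 300° (staggered): Ph–CH3 gauche; 1.1 = 1.1 kcal/mol.
Max at 120° (6.5 kcal/mol), min at 300° (1.1 kcal/mol); barrier = 5.4 kcal/mol.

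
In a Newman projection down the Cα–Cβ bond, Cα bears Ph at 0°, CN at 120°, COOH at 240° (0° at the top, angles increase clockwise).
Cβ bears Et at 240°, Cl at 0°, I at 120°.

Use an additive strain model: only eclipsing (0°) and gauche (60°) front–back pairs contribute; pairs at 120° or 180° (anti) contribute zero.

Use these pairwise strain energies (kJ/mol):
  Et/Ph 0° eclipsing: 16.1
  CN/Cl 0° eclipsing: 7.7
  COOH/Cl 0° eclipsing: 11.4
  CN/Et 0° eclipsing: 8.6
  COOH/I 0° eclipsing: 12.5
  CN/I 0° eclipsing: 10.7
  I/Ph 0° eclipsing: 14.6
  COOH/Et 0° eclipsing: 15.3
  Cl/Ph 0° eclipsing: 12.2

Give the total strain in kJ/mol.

38.2 kJ/mol

This conformer (eclipsed): Ph–Cl eclipsed, CN–I eclipsed, COOH–Et eclipsed; 12.2 + 10.7 + 15.3 = 38.2 kJ/mol.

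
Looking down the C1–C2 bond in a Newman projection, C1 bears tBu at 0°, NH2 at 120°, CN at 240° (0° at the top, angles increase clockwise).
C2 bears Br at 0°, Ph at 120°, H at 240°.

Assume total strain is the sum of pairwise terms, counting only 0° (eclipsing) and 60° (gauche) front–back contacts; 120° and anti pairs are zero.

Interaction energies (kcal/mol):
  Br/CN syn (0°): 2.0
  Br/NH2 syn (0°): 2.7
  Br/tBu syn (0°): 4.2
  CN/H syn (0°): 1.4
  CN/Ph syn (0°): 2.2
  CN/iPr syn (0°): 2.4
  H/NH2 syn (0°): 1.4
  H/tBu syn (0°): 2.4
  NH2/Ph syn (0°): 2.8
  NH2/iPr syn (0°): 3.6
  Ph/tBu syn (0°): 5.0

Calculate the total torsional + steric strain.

8.4 kcal/mol

This conformer (eclipsed): tBu–Br eclipsed, NH2–Ph eclipsed, CN–H eclipsed; 4.2 + 2.8 + 1.4 = 8.4 kcal/mol.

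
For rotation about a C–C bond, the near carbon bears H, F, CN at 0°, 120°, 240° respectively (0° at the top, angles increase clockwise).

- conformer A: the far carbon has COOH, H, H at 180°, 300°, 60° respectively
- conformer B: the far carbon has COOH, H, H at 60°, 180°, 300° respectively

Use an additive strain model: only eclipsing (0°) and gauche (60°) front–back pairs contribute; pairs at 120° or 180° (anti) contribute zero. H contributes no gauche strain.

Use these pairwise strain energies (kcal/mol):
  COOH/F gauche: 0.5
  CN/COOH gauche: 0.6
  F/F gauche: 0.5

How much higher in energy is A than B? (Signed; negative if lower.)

+0.6 kcal/mol

A is staggered. F at 120° is gauche with COOH at 180° (0.5); CN at 240° is gauche with COOH at 180° (0.6). Total 1.1 kcal/mol.
B is staggered. F at 120° is gauche with COOH at 60° (0.5). Total 0.5 kcal/mol.
E(A) − E(B) = 1.1 − 0.5 = +0.6 kcal/mol.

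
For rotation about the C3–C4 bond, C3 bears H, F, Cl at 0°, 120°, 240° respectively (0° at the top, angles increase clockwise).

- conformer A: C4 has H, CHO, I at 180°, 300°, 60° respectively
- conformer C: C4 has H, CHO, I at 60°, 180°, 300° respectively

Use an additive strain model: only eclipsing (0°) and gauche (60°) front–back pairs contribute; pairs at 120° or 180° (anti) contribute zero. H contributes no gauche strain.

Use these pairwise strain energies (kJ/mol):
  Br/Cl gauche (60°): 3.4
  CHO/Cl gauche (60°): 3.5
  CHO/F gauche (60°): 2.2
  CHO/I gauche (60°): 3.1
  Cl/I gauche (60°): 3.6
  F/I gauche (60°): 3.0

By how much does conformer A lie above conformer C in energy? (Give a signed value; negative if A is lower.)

-2.8 kJ/mol

A (staggered): F(120°)/I(60°) gauche 3.0; Cl(240°)/CHO(300°) gauche 3.5 → 6.5 kJ/mol.
C (staggered): F(120°)/CHO(180°) gauche 2.2; Cl(240°)/CHO(180°) gauche 3.5; Cl(240°)/I(300°) gauche 3.6 → 9.3 kJ/mol.
E(A) − E(C) = 6.5 − 9.3 = -2.8 kJ/mol.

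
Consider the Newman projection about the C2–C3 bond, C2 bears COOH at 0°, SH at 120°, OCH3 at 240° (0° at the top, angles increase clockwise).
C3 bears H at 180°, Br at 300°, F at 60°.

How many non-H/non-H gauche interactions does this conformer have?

Non-H gauche pairs: COOH(0°)/Br(300°); COOH(0°)/F(60°); SH(120°)/F(60°); OCH3(240°)/Br(300°) — 4 interactions.

4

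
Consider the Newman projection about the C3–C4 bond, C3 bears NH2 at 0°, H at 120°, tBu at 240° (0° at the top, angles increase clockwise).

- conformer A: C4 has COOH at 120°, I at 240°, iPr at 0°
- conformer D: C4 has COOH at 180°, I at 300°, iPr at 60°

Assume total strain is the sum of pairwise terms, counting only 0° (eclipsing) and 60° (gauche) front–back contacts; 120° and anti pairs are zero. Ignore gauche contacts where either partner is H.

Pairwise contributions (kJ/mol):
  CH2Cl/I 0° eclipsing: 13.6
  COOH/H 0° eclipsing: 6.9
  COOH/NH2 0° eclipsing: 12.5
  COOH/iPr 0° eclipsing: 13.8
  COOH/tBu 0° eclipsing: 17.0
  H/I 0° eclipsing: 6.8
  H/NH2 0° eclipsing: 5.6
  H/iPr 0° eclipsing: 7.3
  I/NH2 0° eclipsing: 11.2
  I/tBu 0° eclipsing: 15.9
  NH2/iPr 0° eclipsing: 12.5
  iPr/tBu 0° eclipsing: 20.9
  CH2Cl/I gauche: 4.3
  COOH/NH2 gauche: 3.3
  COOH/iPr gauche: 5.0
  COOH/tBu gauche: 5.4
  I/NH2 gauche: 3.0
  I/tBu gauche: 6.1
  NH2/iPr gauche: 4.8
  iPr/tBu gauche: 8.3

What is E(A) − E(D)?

+16.0 kJ/mol

A is eclipsed. NH2 at 0° is eclipsed with iPr at 0° (12.5); H at 120° is eclipsed with COOH at 120° (6.9); tBu at 240° is eclipsed with I at 240° (15.9). Total 35.3 kJ/mol.
D is staggered. NH2 at 0° is gauche with I at 300° (3.0); NH2 at 0° is gauche with iPr at 60° (4.8); tBu at 240° is gauche with COOH at 180° (5.4); tBu at 240° is gauche with I at 300° (6.1). Total 19.3 kJ/mol.
E(A) − E(D) = 35.3 − 19.3 = +16.0 kJ/mol.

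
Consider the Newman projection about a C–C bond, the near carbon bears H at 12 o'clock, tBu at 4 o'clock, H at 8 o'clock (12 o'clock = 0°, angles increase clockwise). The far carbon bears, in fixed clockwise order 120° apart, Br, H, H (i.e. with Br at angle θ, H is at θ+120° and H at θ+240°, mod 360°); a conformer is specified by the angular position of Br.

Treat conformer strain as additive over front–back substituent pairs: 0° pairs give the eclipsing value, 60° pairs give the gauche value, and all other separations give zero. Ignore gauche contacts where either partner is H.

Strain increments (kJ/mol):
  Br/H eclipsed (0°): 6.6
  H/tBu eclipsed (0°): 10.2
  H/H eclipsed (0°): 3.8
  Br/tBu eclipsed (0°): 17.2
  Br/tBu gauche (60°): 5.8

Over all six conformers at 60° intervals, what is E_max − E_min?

24.8 kJ/mol

Br at 0° (eclipsed): H–Br eclipsed, tBu–H eclipsed, H–H eclipsed; 6.6 + 10.2 + 3.8 = 20.6 kJ/mol.
Br at 60° (staggered): tBu–Br gauche; 5.8 = 5.8 kJ/mol.
Br at 120° (eclipsed): H–H eclipsed, tBu–Br eclipsed, H–H eclipsed; 3.8 + 17.2 + 3.8 = 24.8 kJ/mol.
Br at 180° (staggered): tBu–Br gauche; 5.8 = 5.8 kJ/mol.
Br at 240° (eclipsed): H–H eclipsed, tBu–H eclipsed, H–Br eclipsed; 3.8 + 10.2 + 6.6 = 20.6 kJ/mol.
Br at 300° (staggered): no non-H gauche contacts → 0.0 kJ/mol.
Max at 120° (24.8 kJ/mol), min at 300° (0.0 kJ/mol); barrier = 24.8 kJ/mol.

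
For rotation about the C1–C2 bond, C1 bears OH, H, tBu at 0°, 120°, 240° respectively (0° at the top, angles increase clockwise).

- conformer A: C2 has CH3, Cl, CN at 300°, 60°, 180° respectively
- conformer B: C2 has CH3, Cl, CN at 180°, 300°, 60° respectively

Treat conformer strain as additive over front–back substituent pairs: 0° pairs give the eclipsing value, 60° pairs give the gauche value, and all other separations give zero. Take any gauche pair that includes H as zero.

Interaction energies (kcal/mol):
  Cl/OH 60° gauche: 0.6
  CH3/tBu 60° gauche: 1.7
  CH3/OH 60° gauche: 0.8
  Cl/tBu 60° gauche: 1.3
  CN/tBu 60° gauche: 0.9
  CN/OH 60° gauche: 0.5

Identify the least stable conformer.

B

A (staggered): OH–CH3 gauche, OH–Cl gauche, tBu–CH3 gauche, tBu–CN gauche; 0.8 + 0.6 + 1.7 + 0.9 = 4.0 kcal/mol.
B (staggered): OH–Cl gauche, OH–CN gauche, tBu–CH3 gauche, tBu–Cl gauche; 0.6 + 0.5 + 1.7 + 1.3 = 4.1 kcal/mol.
B has the highest total (4.1 kcal/mol).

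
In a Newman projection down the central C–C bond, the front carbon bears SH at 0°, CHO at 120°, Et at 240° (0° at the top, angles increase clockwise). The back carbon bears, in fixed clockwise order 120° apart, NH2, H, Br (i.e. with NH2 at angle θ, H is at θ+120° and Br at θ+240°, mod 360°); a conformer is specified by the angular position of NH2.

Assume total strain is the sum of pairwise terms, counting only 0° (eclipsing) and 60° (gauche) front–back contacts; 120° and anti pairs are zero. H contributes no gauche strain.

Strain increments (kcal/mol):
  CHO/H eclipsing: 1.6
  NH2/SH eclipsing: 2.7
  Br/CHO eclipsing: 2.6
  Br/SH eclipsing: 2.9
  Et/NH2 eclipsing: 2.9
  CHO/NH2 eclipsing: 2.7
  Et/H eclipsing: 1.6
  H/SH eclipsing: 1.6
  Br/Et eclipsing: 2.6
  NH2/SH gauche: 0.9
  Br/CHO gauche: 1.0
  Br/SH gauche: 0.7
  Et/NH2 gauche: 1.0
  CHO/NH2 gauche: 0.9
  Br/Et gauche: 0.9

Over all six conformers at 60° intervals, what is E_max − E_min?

3.8 kcal/mol

NH2 at 0° (eclipsed): SH(0°)/NH2(0°) eclipsed 2.7; CHO(120°)/H(120°) eclipsed 1.6; Et(240°)/Br(240°) eclipsed 2.6 → 6.9 kcal/mol.
NH2 at 60° (staggered): SH(0°)/NH2(60°) gauche 0.9; SH(0°)/Br(300°) gauche 0.7; CHO(120°)/NH2(60°) gauche 0.9; Et(240°)/Br(300°) gauche 0.9 → 3.4 kcal/mol.
NH2 at 120° (eclipsed): SH(0°)/Br(0°) eclipsed 2.9; CHO(120°)/NH2(120°) eclipsed 2.7; Et(240°)/H(240°) eclipsed 1.6 → 7.2 kcal/mol.
NH2 at 180° (staggered): SH(0°)/Br(60°) gauche 0.7; CHO(120°)/NH2(180°) gauche 0.9; CHO(120°)/Br(60°) gauche 1.0; Et(240°)/NH2(180°) gauche 1.0 → 3.6 kcal/mol.
NH2 at 240° (eclipsed): SH(0°)/H(0°) eclipsed 1.6; CHO(120°)/Br(120°) eclipsed 2.6; Et(240°)/NH2(240°) eclipsed 2.9 → 7.1 kcal/mol.
NH2 at 300° (staggered): SH(0°)/NH2(300°) gauche 0.9; CHO(120°)/Br(180°) gauche 1.0; Et(240°)/NH2(300°) gauche 1.0; Et(240°)/Br(180°) gauche 0.9 → 3.8 kcal/mol.
Max at 120° (7.2 kcal/mol), min at 60° (3.4 kcal/mol); barrier = 3.8 kcal/mol.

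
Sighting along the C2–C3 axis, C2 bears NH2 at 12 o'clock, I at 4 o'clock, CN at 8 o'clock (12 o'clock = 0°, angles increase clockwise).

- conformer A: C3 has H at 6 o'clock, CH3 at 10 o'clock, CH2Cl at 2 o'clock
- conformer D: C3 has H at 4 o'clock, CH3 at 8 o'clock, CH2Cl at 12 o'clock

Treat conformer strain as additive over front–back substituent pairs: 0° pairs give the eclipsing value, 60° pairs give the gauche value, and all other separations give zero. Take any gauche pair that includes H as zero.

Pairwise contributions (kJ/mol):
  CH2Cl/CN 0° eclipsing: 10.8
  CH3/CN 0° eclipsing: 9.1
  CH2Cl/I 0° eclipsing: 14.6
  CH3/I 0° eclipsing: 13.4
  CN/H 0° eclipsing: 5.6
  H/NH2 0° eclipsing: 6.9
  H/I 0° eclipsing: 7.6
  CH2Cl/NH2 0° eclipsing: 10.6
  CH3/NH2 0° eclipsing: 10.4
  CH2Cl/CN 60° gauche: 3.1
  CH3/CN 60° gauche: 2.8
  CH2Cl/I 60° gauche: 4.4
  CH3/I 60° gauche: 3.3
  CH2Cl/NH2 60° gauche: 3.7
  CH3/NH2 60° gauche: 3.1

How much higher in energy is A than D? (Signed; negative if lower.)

-13.3 kJ/mol

A (staggered): NH2–CH3 gauche, NH2–CH2Cl gauche, I–CH2Cl gauche, CN–CH3 gauche; 3.1 + 3.7 + 4.4 + 2.8 = 14.0 kJ/mol.
D (eclipsed): NH2–CH2Cl eclipsed, I–H eclipsed, CN–CH3 eclipsed; 10.6 + 7.6 + 9.1 = 27.3 kJ/mol.
E(A) − E(D) = 14.0 − 27.3 = -13.3 kJ/mol.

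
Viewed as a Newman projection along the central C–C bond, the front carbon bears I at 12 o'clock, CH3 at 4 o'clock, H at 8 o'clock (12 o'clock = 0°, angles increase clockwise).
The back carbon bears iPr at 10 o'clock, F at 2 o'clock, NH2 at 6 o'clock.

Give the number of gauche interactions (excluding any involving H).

4

Non-H gauche pairs: I(0°)/iPr(300°); I(0°)/F(60°); CH3(120°)/F(60°); CH3(120°)/NH2(180°) — 4 interactions.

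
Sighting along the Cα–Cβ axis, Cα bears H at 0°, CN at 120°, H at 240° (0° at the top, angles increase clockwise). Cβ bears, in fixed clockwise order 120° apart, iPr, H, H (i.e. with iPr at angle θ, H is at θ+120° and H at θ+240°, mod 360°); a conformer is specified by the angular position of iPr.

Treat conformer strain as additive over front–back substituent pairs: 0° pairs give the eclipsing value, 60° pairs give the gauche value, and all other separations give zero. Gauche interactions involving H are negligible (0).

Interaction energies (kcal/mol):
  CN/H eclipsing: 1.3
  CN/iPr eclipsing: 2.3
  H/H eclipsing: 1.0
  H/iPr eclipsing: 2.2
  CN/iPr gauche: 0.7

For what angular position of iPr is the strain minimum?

300°

iPr at 0° (eclipsed): H–iPr eclipsed, CN–H eclipsed, H–H eclipsed; 2.2 + 1.3 + 1.0 = 4.5 kcal/mol.
iPr at 60° (staggered): CN–iPr gauche; 0.7 = 0.7 kcal/mol.
iPr at 120° (eclipsed): H–H eclipsed, CN–iPr eclipsed, H–H eclipsed; 1.0 + 2.3 + 1.0 = 4.3 kcal/mol.
iPr at 180° (staggered): CN–iPr gauche; 0.7 = 0.7 kcal/mol.
iPr at 240° (eclipsed): H–H eclipsed, CN–H eclipsed, H–iPr eclipsed; 1.0 + 1.3 + 2.2 = 4.5 kcal/mol.
iPr at 300° (staggered): no non-H gauche contacts → 0.0 kcal/mol.
The minimum (0.0 kcal/mol) occurs with iPr at 300°.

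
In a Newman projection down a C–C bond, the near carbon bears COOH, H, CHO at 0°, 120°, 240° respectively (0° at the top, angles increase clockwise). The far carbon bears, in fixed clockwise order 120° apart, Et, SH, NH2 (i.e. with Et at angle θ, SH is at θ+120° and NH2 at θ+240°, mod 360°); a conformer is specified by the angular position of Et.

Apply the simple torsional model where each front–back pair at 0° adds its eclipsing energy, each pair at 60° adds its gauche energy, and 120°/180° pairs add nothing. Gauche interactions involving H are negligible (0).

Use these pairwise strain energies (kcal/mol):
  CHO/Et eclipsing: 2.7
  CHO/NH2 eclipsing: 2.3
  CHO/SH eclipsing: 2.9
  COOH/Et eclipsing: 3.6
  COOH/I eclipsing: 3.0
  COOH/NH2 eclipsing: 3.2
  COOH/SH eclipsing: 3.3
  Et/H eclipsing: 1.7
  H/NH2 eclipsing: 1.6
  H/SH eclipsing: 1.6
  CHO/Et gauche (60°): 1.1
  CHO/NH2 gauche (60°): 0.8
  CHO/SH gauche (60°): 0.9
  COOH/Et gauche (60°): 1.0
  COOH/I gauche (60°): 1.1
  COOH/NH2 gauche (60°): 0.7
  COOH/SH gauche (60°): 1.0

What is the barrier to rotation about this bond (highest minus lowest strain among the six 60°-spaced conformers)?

4.4 kcal/mol

Et at 0° (eclipsed): COOH(0°)/Et(0°) eclipsed 3.6; H(120°)/SH(120°) eclipsed 1.6; CHO(240°)/NH2(240°) eclipsed 2.3 → 7.5 kcal/mol.
Et at 60° (staggered): COOH(0°)/Et(60°) gauche 1.0; COOH(0°)/NH2(300°) gauche 0.7; CHO(240°)/SH(180°) gauche 0.9; CHO(240°)/NH2(300°) gauche 0.8 → 3.4 kcal/mol.
Et at 120° (eclipsed): COOH(0°)/NH2(0°) eclipsed 3.2; H(120°)/Et(120°) eclipsed 1.7; CHO(240°)/SH(240°) eclipsed 2.9 → 7.8 kcal/mol.
Et at 180° (staggered): COOH(0°)/SH(300°) gauche 1.0; COOH(0°)/NH2(60°) gauche 0.7; CHO(240°)/Et(180°) gauche 1.1; CHO(240°)/SH(300°) gauche 0.9 → 3.7 kcal/mol.
Et at 240° (eclipsed): COOH(0°)/SH(0°) eclipsed 3.3; H(120°)/NH2(120°) eclipsed 1.6; CHO(240°)/Et(240°) eclipsed 2.7 → 7.6 kcal/mol.
Et at 300° (staggered): COOH(0°)/Et(300°) gauche 1.0; COOH(0°)/SH(60°) gauche 1.0; CHO(240°)/Et(300°) gauche 1.1; CHO(240°)/NH2(180°) gauche 0.8 → 3.9 kcal/mol.
Max at 120° (7.8 kcal/mol), min at 60° (3.4 kcal/mol); barrier = 4.4 kcal/mol.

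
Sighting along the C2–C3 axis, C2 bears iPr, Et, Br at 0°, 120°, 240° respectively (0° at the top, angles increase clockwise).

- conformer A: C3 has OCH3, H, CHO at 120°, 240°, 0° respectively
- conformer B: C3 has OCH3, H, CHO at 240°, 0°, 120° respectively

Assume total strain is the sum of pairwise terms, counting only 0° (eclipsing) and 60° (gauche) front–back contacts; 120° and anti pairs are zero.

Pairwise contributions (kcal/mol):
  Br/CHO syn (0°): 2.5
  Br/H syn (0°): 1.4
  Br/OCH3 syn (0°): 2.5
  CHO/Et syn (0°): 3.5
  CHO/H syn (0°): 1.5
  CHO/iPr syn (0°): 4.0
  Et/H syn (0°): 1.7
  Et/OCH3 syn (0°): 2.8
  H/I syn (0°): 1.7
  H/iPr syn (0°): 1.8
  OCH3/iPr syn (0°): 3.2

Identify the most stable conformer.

B

A is eclipsed. iPr at 0° is eclipsed with CHO at 0° (4.0); Et at 120° is eclipsed with OCH3 at 120° (2.8); Br at 240° is eclipsed with H at 240° (1.4). Total 8.2 kcal/mol.
B is eclipsed. iPr at 0° is eclipsed with H at 0° (1.8); Et at 120° is eclipsed with CHO at 120° (3.5); Br at 240° is eclipsed with OCH3 at 240° (2.5). Total 7.8 kcal/mol.
B has the lowest total (7.8 kcal/mol).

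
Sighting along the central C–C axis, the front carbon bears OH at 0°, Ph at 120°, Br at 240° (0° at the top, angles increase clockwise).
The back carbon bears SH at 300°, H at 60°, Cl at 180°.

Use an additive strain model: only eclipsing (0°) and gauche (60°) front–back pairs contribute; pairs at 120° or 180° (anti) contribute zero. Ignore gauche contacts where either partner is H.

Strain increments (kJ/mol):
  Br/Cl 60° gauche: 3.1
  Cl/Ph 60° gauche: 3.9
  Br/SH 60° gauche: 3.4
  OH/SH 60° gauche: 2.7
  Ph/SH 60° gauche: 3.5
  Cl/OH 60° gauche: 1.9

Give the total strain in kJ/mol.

13.1 kJ/mol

This conformer (staggered): OH(0°)/SH(300°) gauche 2.7; Ph(120°)/Cl(180°) gauche 3.9; Br(240°)/SH(300°) gauche 3.4; Br(240°)/Cl(180°) gauche 3.1 → 13.1 kJ/mol.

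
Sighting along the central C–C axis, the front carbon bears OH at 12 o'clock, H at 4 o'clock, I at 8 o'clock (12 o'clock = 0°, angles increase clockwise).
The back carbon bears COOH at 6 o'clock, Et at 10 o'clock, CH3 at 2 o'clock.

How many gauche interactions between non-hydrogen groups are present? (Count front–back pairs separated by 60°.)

4

Non-H gauche pairs: OH(0°)/Et(300°); OH(0°)/CH3(60°); I(240°)/COOH(180°); I(240°)/Et(300°) — 4 interactions.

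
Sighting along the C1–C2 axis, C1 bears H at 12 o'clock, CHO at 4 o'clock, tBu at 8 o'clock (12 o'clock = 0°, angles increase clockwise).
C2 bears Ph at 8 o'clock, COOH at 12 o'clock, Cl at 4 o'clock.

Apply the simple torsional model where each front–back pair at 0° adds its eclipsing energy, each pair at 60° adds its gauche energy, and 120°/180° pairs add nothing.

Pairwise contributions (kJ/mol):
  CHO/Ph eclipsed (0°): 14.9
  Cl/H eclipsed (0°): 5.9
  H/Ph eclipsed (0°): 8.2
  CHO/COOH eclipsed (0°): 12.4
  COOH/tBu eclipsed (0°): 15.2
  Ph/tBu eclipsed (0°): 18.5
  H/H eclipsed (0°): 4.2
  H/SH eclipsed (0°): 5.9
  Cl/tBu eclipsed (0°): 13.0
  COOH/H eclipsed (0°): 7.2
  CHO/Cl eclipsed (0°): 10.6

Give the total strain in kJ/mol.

This conformer (eclipsed): H–COOH eclipsed, CHO–Cl eclipsed, tBu–Ph eclipsed; 7.2 + 10.6 + 18.5 = 36.3 kJ/mol.

36.3 kJ/mol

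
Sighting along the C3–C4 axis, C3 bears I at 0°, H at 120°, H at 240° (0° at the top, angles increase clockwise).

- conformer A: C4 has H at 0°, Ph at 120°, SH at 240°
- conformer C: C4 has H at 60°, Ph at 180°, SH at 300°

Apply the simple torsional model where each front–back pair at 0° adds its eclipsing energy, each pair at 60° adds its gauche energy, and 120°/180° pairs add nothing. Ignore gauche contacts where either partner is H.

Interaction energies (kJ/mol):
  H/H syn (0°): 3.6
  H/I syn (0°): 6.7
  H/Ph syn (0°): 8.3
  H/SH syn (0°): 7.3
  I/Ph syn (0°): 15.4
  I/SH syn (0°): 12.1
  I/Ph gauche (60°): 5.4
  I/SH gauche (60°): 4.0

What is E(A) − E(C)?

+18.3 kJ/mol

A is eclipsed. I at 0° is eclipsed with H at 0° (6.7); H at 120° is eclipsed with Ph at 120° (8.3); H at 240° is eclipsed with SH at 240° (7.3). Total 22.3 kJ/mol.
C is staggered. I at 0° is gauche with SH at 300° (4.0). Total 4.0 kJ/mol.
E(A) − E(C) = 22.3 − 4.0 = +18.3 kJ/mol.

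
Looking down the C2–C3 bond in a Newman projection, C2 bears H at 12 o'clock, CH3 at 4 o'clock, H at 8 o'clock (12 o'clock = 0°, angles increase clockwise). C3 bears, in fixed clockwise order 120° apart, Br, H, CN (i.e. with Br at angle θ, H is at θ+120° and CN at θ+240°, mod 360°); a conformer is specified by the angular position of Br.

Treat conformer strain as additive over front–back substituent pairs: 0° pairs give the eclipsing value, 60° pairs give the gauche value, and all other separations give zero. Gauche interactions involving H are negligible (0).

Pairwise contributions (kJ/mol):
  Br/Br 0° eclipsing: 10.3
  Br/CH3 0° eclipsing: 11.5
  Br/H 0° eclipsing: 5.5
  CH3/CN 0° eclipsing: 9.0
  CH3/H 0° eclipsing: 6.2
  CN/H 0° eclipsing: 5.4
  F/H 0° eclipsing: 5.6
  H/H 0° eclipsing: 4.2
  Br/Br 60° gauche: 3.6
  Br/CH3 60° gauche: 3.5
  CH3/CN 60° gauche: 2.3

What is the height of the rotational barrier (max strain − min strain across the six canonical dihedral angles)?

18.8 kJ/mol

Br at 0° (eclipsed): H(0°)/Br(0°) eclipsed 5.5; CH3(120°)/H(120°) eclipsed 6.2; H(240°)/CN(240°) eclipsed 5.4 → 17.1 kJ/mol.
Br at 60° (staggered): CH3(120°)/Br(60°) gauche 3.5 → 3.5 kJ/mol.
Br at 120° (eclipsed): H(0°)/CN(0°) eclipsed 5.4; CH3(120°)/Br(120°) eclipsed 11.5; H(240°)/H(240°) eclipsed 4.2 → 21.1 kJ/mol.
Br at 180° (staggered): CH3(120°)/Br(180°) gauche 3.5; CH3(120°)/CN(60°) gauche 2.3 → 5.8 kJ/mol.
Br at 240° (eclipsed): H(0°)/H(0°) eclipsed 4.2; CH3(120°)/CN(120°) eclipsed 9.0; H(240°)/Br(240°) eclipsed 5.5 → 18.7 kJ/mol.
Br at 300° (staggered): CH3(120°)/CN(180°) gauche 2.3 → 2.3 kJ/mol.
Max at 120° (21.1 kJ/mol), min at 300° (2.3 kJ/mol); barrier = 18.8 kJ/mol.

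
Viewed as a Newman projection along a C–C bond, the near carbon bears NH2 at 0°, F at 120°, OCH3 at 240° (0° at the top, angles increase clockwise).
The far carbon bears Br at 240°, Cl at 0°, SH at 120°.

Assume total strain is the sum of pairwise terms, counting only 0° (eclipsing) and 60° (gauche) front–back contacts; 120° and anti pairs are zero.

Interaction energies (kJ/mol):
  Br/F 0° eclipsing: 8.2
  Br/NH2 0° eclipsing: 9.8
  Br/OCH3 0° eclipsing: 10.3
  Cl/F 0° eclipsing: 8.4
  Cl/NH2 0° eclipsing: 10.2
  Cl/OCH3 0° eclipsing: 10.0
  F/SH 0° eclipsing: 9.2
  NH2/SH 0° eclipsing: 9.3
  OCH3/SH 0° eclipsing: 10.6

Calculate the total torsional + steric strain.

29.7 kJ/mol

This conformer is eclipsed. NH2 at 0° is eclipsed with Cl at 0° (10.2); F at 120° is eclipsed with SH at 120° (9.2); OCH3 at 240° is eclipsed with Br at 240° (10.3). Total 29.7 kJ/mol.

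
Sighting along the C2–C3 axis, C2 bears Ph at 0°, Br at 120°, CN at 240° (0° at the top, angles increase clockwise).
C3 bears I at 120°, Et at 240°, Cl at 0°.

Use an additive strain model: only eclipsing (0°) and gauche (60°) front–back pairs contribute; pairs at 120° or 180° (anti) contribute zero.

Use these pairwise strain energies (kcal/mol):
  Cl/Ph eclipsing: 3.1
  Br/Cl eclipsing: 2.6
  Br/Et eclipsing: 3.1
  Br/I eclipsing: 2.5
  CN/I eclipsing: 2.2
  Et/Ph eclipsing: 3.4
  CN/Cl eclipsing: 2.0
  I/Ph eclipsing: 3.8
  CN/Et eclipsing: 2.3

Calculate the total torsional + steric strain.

This conformer (eclipsed): Ph–Cl eclipsed, Br–I eclipsed, CN–Et eclipsed; 3.1 + 2.5 + 2.3 = 7.9 kcal/mol.

7.9 kcal/mol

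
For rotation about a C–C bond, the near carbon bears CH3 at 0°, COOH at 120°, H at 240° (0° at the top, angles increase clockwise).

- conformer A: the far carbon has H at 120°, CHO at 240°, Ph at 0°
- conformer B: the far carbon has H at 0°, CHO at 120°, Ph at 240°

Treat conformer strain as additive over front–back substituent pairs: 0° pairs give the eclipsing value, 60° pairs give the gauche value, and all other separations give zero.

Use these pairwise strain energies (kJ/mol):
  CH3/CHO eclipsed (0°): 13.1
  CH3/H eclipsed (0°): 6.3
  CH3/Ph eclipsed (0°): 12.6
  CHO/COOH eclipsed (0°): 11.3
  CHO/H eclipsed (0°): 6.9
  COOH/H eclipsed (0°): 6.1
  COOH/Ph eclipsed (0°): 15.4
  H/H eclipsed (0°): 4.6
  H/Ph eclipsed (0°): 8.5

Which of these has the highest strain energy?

B

A (eclipsed): CH3(0°)/Ph(0°) eclipsed 12.6; COOH(120°)/H(120°) eclipsed 6.1; H(240°)/CHO(240°) eclipsed 6.9 → 25.6 kJ/mol.
B (eclipsed): CH3(0°)/H(0°) eclipsed 6.3; COOH(120°)/CHO(120°) eclipsed 11.3; H(240°)/Ph(240°) eclipsed 8.5 → 26.1 kJ/mol.
B has the highest total (26.1 kJ/mol).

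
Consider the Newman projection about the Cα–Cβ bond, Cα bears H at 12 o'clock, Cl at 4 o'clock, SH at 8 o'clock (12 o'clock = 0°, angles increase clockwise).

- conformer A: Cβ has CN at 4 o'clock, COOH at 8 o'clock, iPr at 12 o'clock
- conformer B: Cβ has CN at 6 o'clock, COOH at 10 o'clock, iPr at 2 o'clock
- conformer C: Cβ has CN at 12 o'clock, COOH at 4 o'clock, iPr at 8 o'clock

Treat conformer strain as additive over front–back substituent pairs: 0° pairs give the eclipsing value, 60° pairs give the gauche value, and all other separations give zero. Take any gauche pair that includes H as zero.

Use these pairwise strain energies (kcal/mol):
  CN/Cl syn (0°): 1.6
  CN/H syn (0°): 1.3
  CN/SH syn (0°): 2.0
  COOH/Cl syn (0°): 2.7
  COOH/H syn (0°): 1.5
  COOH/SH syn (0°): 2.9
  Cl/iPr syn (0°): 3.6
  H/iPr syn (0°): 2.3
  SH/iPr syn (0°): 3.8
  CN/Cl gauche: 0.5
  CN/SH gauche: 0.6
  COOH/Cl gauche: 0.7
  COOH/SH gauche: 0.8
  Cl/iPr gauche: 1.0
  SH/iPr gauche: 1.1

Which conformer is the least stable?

A is eclipsed. H at 0° is eclipsed with iPr at 0° (2.3); Cl at 120° is eclipsed with CN at 120° (1.6); SH at 240° is eclipsed with COOH at 240° (2.9). Total 6.8 kcal/mol.
B is staggered. Cl at 120° is gauche with CN at 180° (0.5); Cl at 120° is gauche with iPr at 60° (1.0); SH at 240° is gauche with CN at 180° (0.6); SH at 240° is gauche with COOH at 300° (0.8). Total 2.9 kcal/mol.
C is eclipsed. H at 0° is eclipsed with CN at 0° (1.3); Cl at 120° is eclipsed with COOH at 120° (2.7); SH at 240° is eclipsed with iPr at 240° (3.8). Total 7.8 kcal/mol.
C has the highest total (7.8 kcal/mol).

C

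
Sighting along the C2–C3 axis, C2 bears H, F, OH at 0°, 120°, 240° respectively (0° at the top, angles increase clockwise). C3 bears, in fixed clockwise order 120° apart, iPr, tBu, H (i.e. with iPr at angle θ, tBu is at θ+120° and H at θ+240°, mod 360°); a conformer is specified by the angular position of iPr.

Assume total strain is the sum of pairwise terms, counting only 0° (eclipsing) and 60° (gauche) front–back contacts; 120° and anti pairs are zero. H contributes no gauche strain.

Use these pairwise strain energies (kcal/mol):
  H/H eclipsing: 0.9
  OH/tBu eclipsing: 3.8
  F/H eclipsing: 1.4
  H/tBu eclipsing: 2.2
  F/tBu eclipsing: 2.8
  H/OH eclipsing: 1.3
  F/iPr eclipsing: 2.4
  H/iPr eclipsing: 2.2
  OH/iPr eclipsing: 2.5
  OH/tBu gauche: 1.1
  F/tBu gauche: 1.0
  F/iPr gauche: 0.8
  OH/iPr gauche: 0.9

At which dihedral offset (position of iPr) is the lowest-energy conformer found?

300°

iPr at 0° is eclipsed. H at 0° is eclipsed with iPr at 0° (2.2); F at 120° is eclipsed with tBu at 120° (2.8); OH at 240° is eclipsed with H at 240° (1.3). Total 6.3 kcal/mol.
iPr at 60° is staggered. F at 120° is gauche with iPr at 60° (0.8); F at 120° is gauche with tBu at 180° (1.0); OH at 240° is gauche with tBu at 180° (1.1). Total 2.9 kcal/mol.
iPr at 120° is eclipsed. H at 0° is eclipsed with H at 0° (0.9); F at 120° is eclipsed with iPr at 120° (2.4); OH at 240° is eclipsed with tBu at 240° (3.8). Total 7.1 kcal/mol.
iPr at 180° is staggered. F at 120° is gauche with iPr at 180° (0.8); OH at 240° is gauche with iPr at 180° (0.9); OH at 240° is gauche with tBu at 300° (1.1). Total 2.8 kcal/mol.
iPr at 240° is eclipsed. H at 0° is eclipsed with tBu at 0° (2.2); F at 120° is eclipsed with H at 120° (1.4); OH at 240° is eclipsed with iPr at 240° (2.5). Total 6.1 kcal/mol.
iPr at 300° is staggered. F at 120° is gauche with tBu at 60° (1.0); OH at 240° is gauche with iPr at 300° (0.9). Total 1.9 kcal/mol.
The minimum (1.9 kcal/mol) occurs with iPr at 300°.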